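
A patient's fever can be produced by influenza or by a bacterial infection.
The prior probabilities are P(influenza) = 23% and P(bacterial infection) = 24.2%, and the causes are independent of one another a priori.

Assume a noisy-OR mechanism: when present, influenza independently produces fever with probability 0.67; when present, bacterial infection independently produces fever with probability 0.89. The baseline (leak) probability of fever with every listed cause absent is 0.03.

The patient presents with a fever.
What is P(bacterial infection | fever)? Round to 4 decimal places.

Under noisy-OR, P(fever | causes) = 1 − (1−0.03)·∏(1−qᵢ) over the active causes.
Sum P(fever|·) weighted by the priors over the 4 (influenza, bacterial infection) configurations:
  P(fever) = 0.03×0.77×0.758 + 0.8933×0.77×0.242 + 0.6799×0.23×0.758 + 0.964789×0.23×0.242
        = 0.017510 + 0.166458 + 0.118534 + 0.053700 = 0.356202
Keeping only the bacterial infection-present terms gives 0.220158, so
  P(bacterial infection | fever) = 0.220158 / 0.356202 ≈ 0.6181

P(bacterial infection | fever) ≈ 0.6181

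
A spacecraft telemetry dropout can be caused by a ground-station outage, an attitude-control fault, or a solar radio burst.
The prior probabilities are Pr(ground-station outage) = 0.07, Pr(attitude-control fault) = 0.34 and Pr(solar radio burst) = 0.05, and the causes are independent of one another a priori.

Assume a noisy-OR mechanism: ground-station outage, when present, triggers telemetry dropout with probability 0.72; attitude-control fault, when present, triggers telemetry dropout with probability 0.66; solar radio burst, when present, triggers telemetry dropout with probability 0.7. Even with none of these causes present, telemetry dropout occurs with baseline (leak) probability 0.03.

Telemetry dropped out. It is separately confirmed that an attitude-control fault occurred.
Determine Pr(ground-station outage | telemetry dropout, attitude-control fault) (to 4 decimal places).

Pr(ground-station outage | telemetry dropout, attitude-control fault) ≈ 0.0914

Under noisy-OR, P(telemetry dropout | causes) = 1 − (1−0.03)·∏(1−qᵢ) over the active causes.
Numerator (weight on configurations with ground-station outage): 0.060359 + 0.003403 = 0.063762
The normalizing constant is 0.6702×0.93×0.95 + 0.90106×0.93×0.05 + 0.907656×0.07×0.95 + 0.972297×0.07×0.05 = 0.697783
Posterior = 0.063762 / 0.697783 ≈ 0.0914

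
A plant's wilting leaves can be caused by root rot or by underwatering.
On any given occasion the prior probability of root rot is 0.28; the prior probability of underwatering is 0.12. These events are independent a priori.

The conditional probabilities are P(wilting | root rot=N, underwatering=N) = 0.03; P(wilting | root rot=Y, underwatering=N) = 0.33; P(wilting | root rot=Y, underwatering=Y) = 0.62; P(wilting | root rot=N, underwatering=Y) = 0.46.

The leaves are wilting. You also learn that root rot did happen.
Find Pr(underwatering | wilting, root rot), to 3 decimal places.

P(wilting | root rot) = 0.33×0.88 + 0.62×0.12 = 0.290400 + 0.074400 = 0.364800
Of this, 0.074400 comes from 0.62×0.12 (the underwatering=true cases).
Hence the posterior is 0.074400/0.364800 ≈ 0.204.

Pr(underwatering | wilting, root rot) ≈ 0.204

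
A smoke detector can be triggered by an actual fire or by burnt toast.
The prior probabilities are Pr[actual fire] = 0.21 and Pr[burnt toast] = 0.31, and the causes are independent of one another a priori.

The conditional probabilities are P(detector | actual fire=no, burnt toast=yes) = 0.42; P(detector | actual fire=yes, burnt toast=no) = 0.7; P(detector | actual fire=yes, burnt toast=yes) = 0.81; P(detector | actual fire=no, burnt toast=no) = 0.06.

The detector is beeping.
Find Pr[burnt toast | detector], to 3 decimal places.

P(detector) = 0.06·0.79·0.69 + 0.42·0.79·0.31 + 0.7·0.21·0.69 + 0.81·0.21·0.31 = 0.032706 + 0.102858 + 0.101430 + 0.052731 = 0.289725
Restricting to configurations with burnt toast present: 0.102858 + 0.052731 = 0.155589.
Hence the posterior is 0.155589/0.289725 ≈ 0.537.

Pr[burnt toast | detector] ≈ 0.537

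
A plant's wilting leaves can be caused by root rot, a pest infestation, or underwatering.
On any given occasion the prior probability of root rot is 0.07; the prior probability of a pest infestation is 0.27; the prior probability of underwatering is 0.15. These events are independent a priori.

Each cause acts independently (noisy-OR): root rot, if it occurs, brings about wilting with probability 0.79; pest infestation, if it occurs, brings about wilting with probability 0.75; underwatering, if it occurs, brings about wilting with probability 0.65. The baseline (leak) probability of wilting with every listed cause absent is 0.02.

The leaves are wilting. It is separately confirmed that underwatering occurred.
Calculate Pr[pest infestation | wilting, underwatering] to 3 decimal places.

Pr[pest infestation | wilting, underwatering] ≈ 0.335

Under noisy-OR, P(wilting | causes) = 1 − (1−0.02)·∏(1−qᵢ) over the active causes.
P(wilting | underwatering) = 0.657*0.93*0.73 + 0.91425*0.93*0.27 + 0.92797*0.07*0.73 + 0.981993*0.07*0.27 = 0.446037 + 0.229568 + 0.047419 + 0.018560 = 0.741584
Restricting to configurations with pest infestation present: 0.229568 + 0.018560 = 0.248128.
So P(pest infestation | wilting, underwatering) = 0.248128/0.741584 ≈ 0.335.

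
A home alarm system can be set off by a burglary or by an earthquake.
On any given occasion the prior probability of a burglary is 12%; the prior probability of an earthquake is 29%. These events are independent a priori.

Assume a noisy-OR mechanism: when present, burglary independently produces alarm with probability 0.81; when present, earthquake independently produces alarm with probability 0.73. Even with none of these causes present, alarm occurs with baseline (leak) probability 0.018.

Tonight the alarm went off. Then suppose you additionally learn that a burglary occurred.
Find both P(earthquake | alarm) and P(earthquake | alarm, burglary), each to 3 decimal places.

Under noisy-OR, P(alarm | causes) = 1 − (1−0.018)·∏(1−qᵢ) over the active causes.
Numerator (weight on configurations with earthquake): 0.187536 + 0.033047 = 0.220583
The normalizing constant is 0.018·0.88·0.71 + 0.73486·0.88·0.29 + 0.81342·0.12·0.71 + 0.949623·0.12·0.29 = 0.301132
P(earthquake | alarm) = 0.220583/0.301132 ≈ 0.733

Now also conditioning on burglary=true:
P(alarm | burglary) = 0.81342*0.71 + 0.949623*0.29 = 0.577528 + 0.275391 = 0.852919
Of this, 0.275391 comes from 0.949623*0.29 (the earthquake=true cases).
So P(earthquake | alarm, burglary) = 0.275391/0.852919 ≈ 0.323.
The drop from 0.733 to 0.323 is the explaining-away (discounting) effect.

P(earthquake | alarm) ≈ 0.733; P(earthquake | alarm, burglary) ≈ 0.323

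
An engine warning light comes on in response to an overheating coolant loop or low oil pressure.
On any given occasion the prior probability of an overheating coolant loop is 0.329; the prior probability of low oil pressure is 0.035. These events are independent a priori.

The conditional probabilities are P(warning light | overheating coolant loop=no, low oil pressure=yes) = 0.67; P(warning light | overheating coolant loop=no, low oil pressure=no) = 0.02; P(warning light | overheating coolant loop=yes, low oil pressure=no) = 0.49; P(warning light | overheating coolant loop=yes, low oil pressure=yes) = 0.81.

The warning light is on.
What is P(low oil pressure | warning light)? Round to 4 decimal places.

P(warning light) = 0.02·0.671·0.965 + 0.67·0.671·0.035 + 0.49·0.329·0.965 + 0.81·0.329·0.035 = 0.012950 + 0.015735 + 0.155568 + 0.009327 = 0.193580
Of this, 0.025062 comes from 0.015735 + 0.009327 (the low oil pressure=true cases).
Hence the posterior is 0.025062/0.193580 ≈ 0.1295.

P(low oil pressure | warning light) ≈ 0.1295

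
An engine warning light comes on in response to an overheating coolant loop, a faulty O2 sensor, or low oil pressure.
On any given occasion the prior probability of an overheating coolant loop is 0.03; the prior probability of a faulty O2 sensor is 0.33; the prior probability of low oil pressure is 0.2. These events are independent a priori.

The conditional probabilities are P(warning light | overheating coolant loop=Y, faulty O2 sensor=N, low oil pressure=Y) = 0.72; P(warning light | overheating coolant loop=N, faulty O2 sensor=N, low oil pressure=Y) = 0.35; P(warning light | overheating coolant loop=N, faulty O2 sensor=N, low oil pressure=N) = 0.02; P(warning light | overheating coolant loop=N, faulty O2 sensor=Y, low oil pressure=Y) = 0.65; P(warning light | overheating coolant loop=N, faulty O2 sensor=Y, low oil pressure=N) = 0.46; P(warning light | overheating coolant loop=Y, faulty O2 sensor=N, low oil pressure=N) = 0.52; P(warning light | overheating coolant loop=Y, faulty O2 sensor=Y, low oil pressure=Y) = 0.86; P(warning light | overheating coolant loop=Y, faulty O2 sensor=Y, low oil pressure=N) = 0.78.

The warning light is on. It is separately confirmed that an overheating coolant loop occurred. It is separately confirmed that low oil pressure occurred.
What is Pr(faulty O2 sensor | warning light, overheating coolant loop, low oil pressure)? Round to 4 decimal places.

P(warning light | overheating coolant loop, low oil pressure) = 0.72×0.67 + 0.86×0.33 = 0.482400 + 0.283800 = 0.766200
The faulty O2 sensor-present share is 0.86×0.33 = 0.283800.
P(faulty O2 sensor | warning light, overheating coolant loop, low oil pressure) = 0.283800 / 0.766200 ≈ 0.3704

Pr(faulty O2 sensor | warning light, overheating coolant loop, low oil pressure) ≈ 0.3704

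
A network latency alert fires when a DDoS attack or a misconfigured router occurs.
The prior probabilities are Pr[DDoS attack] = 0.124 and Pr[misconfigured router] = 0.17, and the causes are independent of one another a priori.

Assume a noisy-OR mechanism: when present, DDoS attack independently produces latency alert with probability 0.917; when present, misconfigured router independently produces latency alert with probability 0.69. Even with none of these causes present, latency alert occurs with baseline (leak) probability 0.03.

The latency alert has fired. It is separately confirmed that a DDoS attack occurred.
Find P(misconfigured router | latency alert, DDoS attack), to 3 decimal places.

P(misconfigured router | latency alert, DDoS attack) ≈ 0.178

Under noisy-OR, P(latency alert | causes) = 1 − (1−0.03)·∏(1−qᵢ) over the active causes.
P(latency alert | DDoS attack) = 0.91949·0.83 + 0.975042·0.17 = 0.763177 + 0.165757 = 0.928934
The misconfigured router-present share is 0.975042·0.17 = 0.165757.
P(misconfigured router | latency alert, DDoS attack) = 0.165757 / 0.928934 ≈ 0.178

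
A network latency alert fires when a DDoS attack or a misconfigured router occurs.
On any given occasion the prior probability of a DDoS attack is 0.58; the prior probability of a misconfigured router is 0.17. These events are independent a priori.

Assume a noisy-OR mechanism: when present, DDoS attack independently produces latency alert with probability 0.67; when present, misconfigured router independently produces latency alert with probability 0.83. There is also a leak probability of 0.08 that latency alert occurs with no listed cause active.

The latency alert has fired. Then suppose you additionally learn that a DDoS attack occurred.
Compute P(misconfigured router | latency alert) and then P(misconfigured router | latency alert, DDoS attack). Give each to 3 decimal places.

Under noisy-OR, P(latency alert | causes) = 1 − (1−0.08)·∏(1−qᵢ) over the active causes.
P(latency alert) = 0.08·0.42·0.83 + 0.8436·0.42·0.17 + 0.6964·0.58·0.83 + 0.948388·0.58·0.17 = 0.027888 + 0.060233 + 0.335247 + 0.093511 = 0.516879
Of this, 0.153744 comes from 0.060233 + 0.093511 (the misconfigured router=true cases).
So P(misconfigured router | latency alert) = 0.153744/0.516879 ≈ 0.297.

With the extra evidence:
Enumerate both values of misconfigured router and weight by the priors:
  P(latency alert | DDoS attack) = 0.6964×0.83 + 0.948388×0.17
        = 0.578012 + 0.161226 = 0.739238
Configurations with misconfigured router contribute 0.161226, so
  P(misconfigured router | latency alert, DDoS attack) = 0.161226 / 0.739238 ≈ 0.218
Conditioning on DDoS attack lowers the posterior on misconfigured router: the classic explaining-away effect in a common-effect structure.

P(misconfigured router | latency alert) ≈ 0.297; P(misconfigured router | latency alert, DDoS attack) ≈ 0.218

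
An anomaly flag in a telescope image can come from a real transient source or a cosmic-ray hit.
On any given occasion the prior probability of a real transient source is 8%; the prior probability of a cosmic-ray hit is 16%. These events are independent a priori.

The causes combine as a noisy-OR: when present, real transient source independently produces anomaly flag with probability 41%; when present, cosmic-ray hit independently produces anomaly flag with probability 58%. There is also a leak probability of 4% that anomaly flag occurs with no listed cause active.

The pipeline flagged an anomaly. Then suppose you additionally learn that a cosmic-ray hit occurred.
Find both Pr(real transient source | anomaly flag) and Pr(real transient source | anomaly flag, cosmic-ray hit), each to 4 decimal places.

Pr(real transient source | anomaly flag) ≈ 0.2467; Pr(real transient source | anomaly flag, cosmic-ray hit) ≈ 0.0999

Under noisy-OR, P(anomaly flag | causes) = 1 − (1−0.04)·∏(1−qᵢ) over the active causes.
By total probability over the 4 (real transient source, cosmic-ray hit) configurations:
  P(anomaly flag) = 0.04·0.92·0.84 + 0.5968·0.92·0.16 + 0.4336·0.08·0.84 + 0.762112·0.08·0.16
        = 0.030912 + 0.087849 + 0.029138 + 0.009755 = 0.157654
Keeping only the real transient source-present terms gives 0.038893, so
  P(real transient source | anomaly flag) = 0.038893 / 0.157654 ≈ 0.2467

Now also conditioning on cosmic-ray hit=true:
Enumerate both values of real transient source and weight by the priors:
  P(anomaly flag | cosmic-ray hit) = 0.5968*0.92 + 0.762112*0.08
        = 0.549056 + 0.060969 = 0.610025
Configurations with real transient source contribute 0.060969, so
  P(real transient source | anomaly flag, cosmic-ray hit) = 0.060969 / 0.610025 ≈ 0.0999
— cosmic-ray hit explains away the evidence for real transient source.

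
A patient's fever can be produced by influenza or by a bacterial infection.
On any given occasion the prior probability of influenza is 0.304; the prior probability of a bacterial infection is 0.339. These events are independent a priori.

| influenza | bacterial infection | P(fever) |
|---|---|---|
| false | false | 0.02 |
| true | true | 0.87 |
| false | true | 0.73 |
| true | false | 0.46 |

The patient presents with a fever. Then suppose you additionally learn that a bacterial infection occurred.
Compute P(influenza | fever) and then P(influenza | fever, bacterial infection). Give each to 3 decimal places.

P(influenza | fever) ≈ 0.501; P(influenza | fever, bacterial infection) ≈ 0.342

Weight on influenza=true, given the evidence: 0.092434 + 0.089659 = 0.182093
The normalizing constant is 0.02*0.696*0.661 + 0.73*0.696*0.339 + 0.46*0.304*0.661 + 0.87*0.304*0.339 = 0.363533
P(influenza | fever) = 0.182093/0.363533 ≈ 0.501

Now also conditioning on bacterial infection=true:
Numerator (weight on configurations with influenza): 0.87·0.304 = 0.264480
The normalizing constant is 0.73·0.696 + 0.87·0.304 = 0.772560
Posterior = 0.264480 / 0.772560 ≈ 0.342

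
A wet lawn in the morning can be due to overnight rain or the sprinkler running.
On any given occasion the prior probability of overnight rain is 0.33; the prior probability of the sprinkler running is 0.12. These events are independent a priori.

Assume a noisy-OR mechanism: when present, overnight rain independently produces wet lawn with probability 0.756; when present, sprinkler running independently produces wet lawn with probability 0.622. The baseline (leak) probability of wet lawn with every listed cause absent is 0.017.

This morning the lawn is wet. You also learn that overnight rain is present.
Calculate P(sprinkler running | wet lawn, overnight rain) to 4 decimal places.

P(sprinkler running | wet lawn, overnight rain) ≈ 0.1402

Under noisy-OR, P(wet lawn | causes) = 1 − (1−0.017)·∏(1−qᵢ) over the active causes.
For the numerator, keep only sprinkler running=true terms: 0.909336·0.12 = 0.109120
Normalizer over all consistent configurations: 0.760148·0.88 + 0.909336·0.12 = 0.778050
Posterior = 0.109120 / 0.778050 ≈ 0.1402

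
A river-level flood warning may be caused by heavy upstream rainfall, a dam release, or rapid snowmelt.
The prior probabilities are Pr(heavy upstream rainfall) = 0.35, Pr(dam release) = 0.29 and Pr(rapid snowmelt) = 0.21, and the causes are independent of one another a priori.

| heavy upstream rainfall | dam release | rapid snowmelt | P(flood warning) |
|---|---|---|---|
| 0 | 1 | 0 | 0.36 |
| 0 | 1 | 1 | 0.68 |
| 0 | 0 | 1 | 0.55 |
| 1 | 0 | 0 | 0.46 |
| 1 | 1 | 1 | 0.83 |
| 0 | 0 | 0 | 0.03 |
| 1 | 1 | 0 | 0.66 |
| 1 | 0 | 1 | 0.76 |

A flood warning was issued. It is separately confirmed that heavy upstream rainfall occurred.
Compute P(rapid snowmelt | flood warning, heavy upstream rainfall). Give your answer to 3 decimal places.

P(rapid snowmelt | flood warning, heavy upstream rainfall) ≈ 0.286

P(flood warning | heavy upstream rainfall) = 0.46*0.71*0.79 + 0.76*0.71*0.21 + 0.66*0.29*0.79 + 0.83*0.29*0.21 = 0.258014 + 0.113316 + 0.151206 + 0.050547 = 0.573083
Restricting to configurations with rapid snowmelt present: 0.113316 + 0.050547 = 0.163863.
P(rapid snowmelt | flood warning, heavy upstream rainfall) = 0.163863 / 0.573083 ≈ 0.286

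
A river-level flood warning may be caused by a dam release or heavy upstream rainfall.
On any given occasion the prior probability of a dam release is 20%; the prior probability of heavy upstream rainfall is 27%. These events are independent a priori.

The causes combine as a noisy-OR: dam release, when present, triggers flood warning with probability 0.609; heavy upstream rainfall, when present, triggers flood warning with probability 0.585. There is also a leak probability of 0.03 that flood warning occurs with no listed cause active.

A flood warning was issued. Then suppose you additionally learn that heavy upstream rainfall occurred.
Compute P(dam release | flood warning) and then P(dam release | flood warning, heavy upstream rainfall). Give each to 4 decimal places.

Under noisy-OR, P(flood warning | causes) = 1 − (1−0.03)·∏(1−qᵢ) over the active causes.
P(flood warning) = 0.03*0.8*0.73 + 0.59745*0.8*0.27 + 0.62073*0.2*0.73 + 0.842603*0.2*0.27 = 0.017520 + 0.129049 + 0.090627 + 0.045501 = 0.282697
The dam release-present share is 0.090627 + 0.045501 = 0.136128.
Hence the posterior is 0.136128/0.282697 ≈ 0.4815.

Now also conditioning on heavy upstream rainfall=true:
Weight on dam release=true, given the evidence: 0.842603·0.2 = 0.168521
Denominator P(flood warning | heavy upstream rainfall): 0.59745·0.8 + 0.842603·0.2 = 0.646481
P(dam release | flood warning, heavy upstream rainfall) = 0.168521/0.646481 ≈ 0.2607
This is intercausal reasoning (explaining away): once heavy upstream rainfall accounts for the flood warning, dam release becomes less likely.

P(dam release | flood warning) ≈ 0.4815; P(dam release | flood warning, heavy upstream rainfall) ≈ 0.2607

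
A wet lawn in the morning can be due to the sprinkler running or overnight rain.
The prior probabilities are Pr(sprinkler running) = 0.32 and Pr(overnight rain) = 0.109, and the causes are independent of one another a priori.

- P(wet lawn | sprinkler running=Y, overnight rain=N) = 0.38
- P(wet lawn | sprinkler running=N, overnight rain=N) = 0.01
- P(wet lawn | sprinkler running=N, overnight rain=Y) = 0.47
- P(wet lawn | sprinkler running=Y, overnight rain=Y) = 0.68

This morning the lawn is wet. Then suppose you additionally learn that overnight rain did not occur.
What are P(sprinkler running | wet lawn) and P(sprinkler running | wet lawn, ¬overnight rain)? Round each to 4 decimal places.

P(sprinkler running | wet lawn) ≈ 0.7636; P(sprinkler running | wet lawn, ¬overnight rain) ≈ 0.9470

Enumerate the 4 (sprinkler running, overnight rain) configurations and weight by the priors:
  P(wet lawn) = 0.01·0.68·0.891 + 0.47·0.68·0.109 + 0.38·0.32·0.891 + 0.68·0.32·0.109
        = 0.006059 + 0.034836 + 0.108346 + 0.023718 = 0.172959
Configurations with sprinkler running contribute 0.132064, so
  P(sprinkler running | wet lawn) = 0.132064 / 0.172959 ≈ 0.7636

Now condition on the additional information:
Sum P(wet lawn|·) weighted by the priors over both values of sprinkler running:
  P(wet lawn | ¬overnight rain) = 0.01*0.68 + 0.38*0.32
        = 0.006800 + 0.121600 = 0.128400
Configurations with sprinkler running contribute 0.121600, so
  P(sprinkler running | wet lawn, ¬overnight rain) = 0.121600 / 0.128400 ≈ 0.9470
Ruling out overnight rain raises the posterior on sprinkler running — the flip side of explaining away.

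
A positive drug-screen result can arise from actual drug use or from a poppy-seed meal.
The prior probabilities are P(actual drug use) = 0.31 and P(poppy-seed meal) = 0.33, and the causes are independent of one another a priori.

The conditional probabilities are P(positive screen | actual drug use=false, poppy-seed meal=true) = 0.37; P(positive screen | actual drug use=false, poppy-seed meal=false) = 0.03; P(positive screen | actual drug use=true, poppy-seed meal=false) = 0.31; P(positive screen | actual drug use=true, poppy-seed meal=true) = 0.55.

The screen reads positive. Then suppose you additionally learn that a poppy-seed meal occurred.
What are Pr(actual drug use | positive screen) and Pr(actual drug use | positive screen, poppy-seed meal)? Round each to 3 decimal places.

Pr(actual drug use | positive screen) ≈ 0.552; Pr(actual drug use | positive screen, poppy-seed meal) ≈ 0.400

P(positive screen) = 0.03×0.69×0.67 + 0.37×0.69×0.33 + 0.31×0.31×0.67 + 0.55×0.31×0.33 = 0.013869 + 0.084249 + 0.064387 + 0.056265 = 0.218770
Restricting to configurations with actual drug use present: 0.064387 + 0.056265 = 0.120652.
So P(actual drug use | positive screen) = 0.120652/0.218770 ≈ 0.552.

With the extra evidence:
P(positive screen | poppy-seed meal) = 0.37*0.69 + 0.55*0.31 = 0.255300 + 0.170500 = 0.425800
Of this, 0.170500 comes from 0.55*0.31 (the actual drug use=true cases).
P(actual drug use | positive screen, poppy-seed meal) = 0.170500 / 0.425800 ≈ 0.400
This is intercausal reasoning (explaining away): once poppy-seed meal accounts for the positive screen, actual drug use becomes less likely.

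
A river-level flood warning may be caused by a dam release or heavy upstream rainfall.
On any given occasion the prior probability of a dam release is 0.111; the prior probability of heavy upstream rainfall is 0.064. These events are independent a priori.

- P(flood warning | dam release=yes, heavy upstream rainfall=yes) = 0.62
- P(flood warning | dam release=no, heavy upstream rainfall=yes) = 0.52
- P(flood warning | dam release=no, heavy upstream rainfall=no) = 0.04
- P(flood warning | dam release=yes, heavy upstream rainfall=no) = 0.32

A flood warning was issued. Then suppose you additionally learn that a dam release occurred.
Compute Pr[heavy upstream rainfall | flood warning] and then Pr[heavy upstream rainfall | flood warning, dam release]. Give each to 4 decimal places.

Pr[heavy upstream rainfall | flood warning] ≈ 0.3381; Pr[heavy upstream rainfall | flood warning, dam release] ≈ 0.1170

By total probability over the 4 (dam release, heavy upstream rainfall) configurations:
  P(flood warning) = 0.04×0.889×0.936 + 0.52×0.889×0.064 + 0.32×0.111×0.936 + 0.62×0.111×0.064
        = 0.033284 + 0.029586 + 0.033247 + 0.004404 = 0.100521
Keeping only the heavy upstream rainfall-present terms gives 0.033990, so
  P(heavy upstream rainfall | flood warning) = 0.033990 / 0.100521 ≈ 0.3381

Now also conditioning on dam release=true:
Enumerate both values of heavy upstream rainfall and weight by the priors:
  P(flood warning | dam release) = 0.32×0.936 + 0.62×0.064
        = 0.299520 + 0.039680 = 0.339200
Keeping only the heavy upstream rainfall-present terms gives 0.039680, so
  P(heavy upstream rainfall | flood warning, dam release) = 0.039680 / 0.339200 ≈ 0.1170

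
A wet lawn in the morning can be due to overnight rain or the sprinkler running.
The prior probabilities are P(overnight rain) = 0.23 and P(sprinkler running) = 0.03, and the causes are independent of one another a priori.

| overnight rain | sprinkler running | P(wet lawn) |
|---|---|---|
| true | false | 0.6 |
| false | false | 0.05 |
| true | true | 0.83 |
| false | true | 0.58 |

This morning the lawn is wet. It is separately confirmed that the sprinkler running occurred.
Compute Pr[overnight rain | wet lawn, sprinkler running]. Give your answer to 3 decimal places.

Weight on overnight rain=true, given the evidence: 0.83*0.23 = 0.190900
Denominator P(wet lawn | sprinkler running): 0.58*0.77 + 0.83*0.23 = 0.637500
P(overnight rain | wet lawn, sprinkler running) = 0.190900/0.637500 ≈ 0.299

Pr[overnight rain | wet lawn, sprinkler running] ≈ 0.299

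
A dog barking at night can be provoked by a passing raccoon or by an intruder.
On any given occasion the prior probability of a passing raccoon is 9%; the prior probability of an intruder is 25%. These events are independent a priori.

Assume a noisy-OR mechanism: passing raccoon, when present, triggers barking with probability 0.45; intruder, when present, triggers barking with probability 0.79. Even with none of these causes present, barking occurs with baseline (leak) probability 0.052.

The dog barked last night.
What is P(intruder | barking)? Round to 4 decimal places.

Under noisy-OR, P(barking | causes) = 1 − (1−0.052)·∏(1−qᵢ) over the active causes.
Weight on intruder=true, given the evidence: 0.182209 + 0.020036 = 0.202245
Denominator P(barking): 0.052×0.91×0.75 + 0.80092×0.91×0.25 + 0.4786×0.09×0.75 + 0.890506×0.09×0.25 = 0.270041
Posterior = 0.202245 / 0.270041 ≈ 0.7489

P(intruder | barking) ≈ 0.7489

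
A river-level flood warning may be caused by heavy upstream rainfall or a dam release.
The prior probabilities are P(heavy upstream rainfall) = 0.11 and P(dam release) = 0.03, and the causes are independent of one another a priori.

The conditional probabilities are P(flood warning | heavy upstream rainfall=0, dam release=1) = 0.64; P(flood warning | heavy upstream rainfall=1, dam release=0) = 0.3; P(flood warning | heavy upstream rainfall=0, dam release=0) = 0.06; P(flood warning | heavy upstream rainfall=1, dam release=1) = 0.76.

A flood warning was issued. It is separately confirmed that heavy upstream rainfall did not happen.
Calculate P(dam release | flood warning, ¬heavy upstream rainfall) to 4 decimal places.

P(dam release | flood warning, ¬heavy upstream rainfall) ≈ 0.2481

P(flood warning | ¬heavy upstream rainfall) = 0.06·0.97 + 0.64·0.03 = 0.058200 + 0.019200 = 0.077400
The dam release-present share is 0.64·0.03 = 0.019200.
So P(dam release | flood warning, ¬heavy upstream rainfall) = 0.019200/0.077400 ≈ 0.2481.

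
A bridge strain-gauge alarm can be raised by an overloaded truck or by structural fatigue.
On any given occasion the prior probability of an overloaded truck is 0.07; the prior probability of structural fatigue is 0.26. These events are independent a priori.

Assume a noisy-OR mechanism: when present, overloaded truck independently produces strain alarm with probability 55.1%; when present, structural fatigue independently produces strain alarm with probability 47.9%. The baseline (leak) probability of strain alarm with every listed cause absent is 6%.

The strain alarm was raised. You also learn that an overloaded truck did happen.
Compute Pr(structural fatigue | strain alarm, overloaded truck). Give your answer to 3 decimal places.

Under noisy-OR, P(strain alarm | causes) = 1 − (1−0.06)·∏(1−qᵢ) over the active causes.
By total probability over both values of structural fatigue:
  P(strain alarm | overloaded truck) = 0.57794*0.74 + 0.780107*0.26
        = 0.427676 + 0.202828 = 0.630504
The terms with structural fatigue present sum to 0.202828, so
  P(structural fatigue | strain alarm, overloaded truck) = 0.202828 / 0.630504 ≈ 0.322

Pr(structural fatigue | strain alarm, overloaded truck) ≈ 0.322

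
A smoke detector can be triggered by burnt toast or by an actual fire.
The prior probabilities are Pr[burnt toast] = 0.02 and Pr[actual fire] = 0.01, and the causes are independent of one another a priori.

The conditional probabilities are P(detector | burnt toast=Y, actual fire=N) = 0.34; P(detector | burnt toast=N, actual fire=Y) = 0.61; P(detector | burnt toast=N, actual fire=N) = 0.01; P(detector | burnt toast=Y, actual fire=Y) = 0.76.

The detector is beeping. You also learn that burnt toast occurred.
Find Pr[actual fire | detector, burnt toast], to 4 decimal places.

Numerator (weight on configurations with actual fire): 0.76*0.01 = 0.007600
Normalizer over all consistent configurations: 0.34*0.99 + 0.76*0.01 = 0.344200
Posterior = 0.007600 / 0.344200 ≈ 0.0221

Pr[actual fire | detector, burnt toast] ≈ 0.0221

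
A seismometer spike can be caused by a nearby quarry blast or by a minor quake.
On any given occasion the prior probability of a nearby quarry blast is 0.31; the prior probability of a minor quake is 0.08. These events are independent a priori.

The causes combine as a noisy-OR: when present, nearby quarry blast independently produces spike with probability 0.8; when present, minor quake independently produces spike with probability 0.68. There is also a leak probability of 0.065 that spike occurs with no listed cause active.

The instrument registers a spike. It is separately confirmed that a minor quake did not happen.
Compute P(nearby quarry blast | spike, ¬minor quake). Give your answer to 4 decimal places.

Under noisy-OR, P(spike | causes) = 1 − (1−0.065)·∏(1−qᵢ) over the active causes.
Weight on nearby quarry blast=true, given the evidence: 0.813*0.31 = 0.252030
Denominator P(spike | ¬minor quake): 0.065*0.69 + 0.813*0.31 = 0.296880
Posterior = 0.252030 / 0.296880 ≈ 0.8489

P(nearby quarry blast | spike, ¬minor quake) ≈ 0.8489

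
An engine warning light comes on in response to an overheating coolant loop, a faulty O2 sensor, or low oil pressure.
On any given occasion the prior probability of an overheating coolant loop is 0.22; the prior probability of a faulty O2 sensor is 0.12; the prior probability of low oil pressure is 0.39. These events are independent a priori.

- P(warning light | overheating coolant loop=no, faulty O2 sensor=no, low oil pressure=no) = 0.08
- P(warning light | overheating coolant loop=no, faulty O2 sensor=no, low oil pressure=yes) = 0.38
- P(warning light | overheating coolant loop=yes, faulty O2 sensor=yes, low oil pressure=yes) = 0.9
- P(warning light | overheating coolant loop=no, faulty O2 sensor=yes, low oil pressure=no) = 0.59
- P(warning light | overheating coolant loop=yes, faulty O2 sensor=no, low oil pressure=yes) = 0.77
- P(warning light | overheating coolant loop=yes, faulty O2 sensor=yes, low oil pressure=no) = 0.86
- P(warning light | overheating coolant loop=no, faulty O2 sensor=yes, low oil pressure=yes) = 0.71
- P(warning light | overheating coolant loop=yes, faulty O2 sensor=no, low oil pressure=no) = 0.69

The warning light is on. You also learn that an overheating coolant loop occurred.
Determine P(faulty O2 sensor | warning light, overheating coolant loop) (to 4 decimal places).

P(faulty O2 sensor | warning light, overheating coolant loop) ≈ 0.1420

Numerator (weight on configurations with faulty O2 sensor): 0.062952 + 0.042120 = 0.105072
Normalizer over all consistent configurations: 0.69·0.88·0.61 + 0.77·0.88·0.39 + 0.86·0.12·0.61 + 0.9·0.12·0.39 = 0.739728
Posterior = 0.105072 / 0.739728 ≈ 0.1420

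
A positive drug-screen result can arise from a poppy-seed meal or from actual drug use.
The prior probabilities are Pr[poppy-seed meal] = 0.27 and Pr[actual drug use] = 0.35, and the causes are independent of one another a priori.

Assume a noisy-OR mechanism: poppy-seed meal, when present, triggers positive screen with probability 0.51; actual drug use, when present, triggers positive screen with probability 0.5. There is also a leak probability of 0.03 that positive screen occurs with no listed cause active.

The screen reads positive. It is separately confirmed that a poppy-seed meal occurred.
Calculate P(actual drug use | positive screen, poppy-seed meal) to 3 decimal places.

Under noisy-OR, P(positive screen | causes) = 1 − (1−0.03)·∏(1−qᵢ) over the active causes.
Enumerate both values of actual drug use and weight by the priors:
  P(positive screen | poppy-seed meal) = 0.5247×0.65 + 0.76235×0.35
        = 0.341055 + 0.266822 = 0.607877
The terms with actual drug use present sum to 0.266822, so
  P(actual drug use | positive screen, poppy-seed meal) = 0.266822 / 0.607877 ≈ 0.439

P(actual drug use | positive screen, poppy-seed meal) ≈ 0.439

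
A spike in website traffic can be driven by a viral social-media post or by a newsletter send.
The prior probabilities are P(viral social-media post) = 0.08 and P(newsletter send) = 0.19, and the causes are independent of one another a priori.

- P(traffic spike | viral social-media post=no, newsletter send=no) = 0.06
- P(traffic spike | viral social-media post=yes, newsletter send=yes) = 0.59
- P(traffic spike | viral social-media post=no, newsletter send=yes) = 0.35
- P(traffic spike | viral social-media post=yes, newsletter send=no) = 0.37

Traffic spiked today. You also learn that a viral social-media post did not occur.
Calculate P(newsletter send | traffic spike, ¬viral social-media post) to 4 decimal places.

P(newsletter send | traffic spike, ¬viral social-media post) ≈ 0.5778

P(traffic spike | ¬viral social-media post) = 0.06×0.81 + 0.35×0.19 = 0.048600 + 0.066500 = 0.115100
The newsletter send-present share is 0.35×0.19 = 0.066500.
P(newsletter send | traffic spike, ¬viral social-media post) = 0.066500 / 0.115100 ≈ 0.5778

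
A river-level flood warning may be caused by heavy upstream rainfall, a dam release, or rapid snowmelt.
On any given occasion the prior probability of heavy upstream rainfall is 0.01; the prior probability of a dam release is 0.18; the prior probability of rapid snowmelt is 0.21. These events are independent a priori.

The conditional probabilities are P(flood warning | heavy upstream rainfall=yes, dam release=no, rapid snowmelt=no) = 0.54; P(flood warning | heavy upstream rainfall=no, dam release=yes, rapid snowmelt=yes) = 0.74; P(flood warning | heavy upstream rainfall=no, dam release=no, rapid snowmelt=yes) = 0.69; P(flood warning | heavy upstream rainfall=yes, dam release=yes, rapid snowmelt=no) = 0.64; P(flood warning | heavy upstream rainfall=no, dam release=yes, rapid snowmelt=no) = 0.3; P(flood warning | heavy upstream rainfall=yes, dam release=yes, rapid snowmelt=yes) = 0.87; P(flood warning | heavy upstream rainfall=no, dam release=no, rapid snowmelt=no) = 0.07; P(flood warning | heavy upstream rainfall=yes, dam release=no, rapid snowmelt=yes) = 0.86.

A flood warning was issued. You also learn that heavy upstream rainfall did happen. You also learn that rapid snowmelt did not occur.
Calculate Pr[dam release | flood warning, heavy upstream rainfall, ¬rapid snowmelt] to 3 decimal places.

Pr[dam release | flood warning, heavy upstream rainfall, ¬rapid snowmelt] ≈ 0.206

Enumerate both values of dam release and weight by the priors:
  P(flood warning | heavy upstream rainfall, ¬rapid snowmelt) = 0.54·0.82 + 0.64·0.18
        = 0.442800 + 0.115200 = 0.558000
Keeping only the dam release-present terms gives 0.115200, so
  P(dam release | flood warning, heavy upstream rainfall, ¬rapid snowmelt) = 0.115200 / 0.558000 ≈ 0.206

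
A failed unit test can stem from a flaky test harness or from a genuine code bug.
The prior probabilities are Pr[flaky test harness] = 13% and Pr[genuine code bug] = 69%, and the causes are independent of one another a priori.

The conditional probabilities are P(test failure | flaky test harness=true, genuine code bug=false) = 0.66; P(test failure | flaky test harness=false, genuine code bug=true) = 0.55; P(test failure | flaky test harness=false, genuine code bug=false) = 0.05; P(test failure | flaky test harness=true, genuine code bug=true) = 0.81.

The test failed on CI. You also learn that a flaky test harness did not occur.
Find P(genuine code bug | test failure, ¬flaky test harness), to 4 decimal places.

P(genuine code bug | test failure, ¬flaky test harness) ≈ 0.9608

Weight on genuine code bug=true, given the evidence: 0.55×0.69 = 0.379500
The normalizing constant is 0.05×0.31 + 0.55×0.69 = 0.395000
Posterior = 0.379500 / 0.395000 ≈ 0.9608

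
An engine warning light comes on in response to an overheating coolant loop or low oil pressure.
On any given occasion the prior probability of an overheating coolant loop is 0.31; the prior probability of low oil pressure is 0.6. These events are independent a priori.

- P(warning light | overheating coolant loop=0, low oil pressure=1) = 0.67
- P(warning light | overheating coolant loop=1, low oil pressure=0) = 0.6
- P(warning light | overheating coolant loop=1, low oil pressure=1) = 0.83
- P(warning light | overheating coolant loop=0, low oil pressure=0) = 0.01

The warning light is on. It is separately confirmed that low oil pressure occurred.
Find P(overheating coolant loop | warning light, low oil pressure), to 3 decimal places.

Numerator (weight on configurations with overheating coolant loop): 0.83·0.31 = 0.257300
Normalizer over all consistent configurations: 0.67·0.69 + 0.83·0.31 = 0.719600
P(overheating coolant loop | warning light, low oil pressure) = 0.257300/0.719600 ≈ 0.358

P(overheating coolant loop | warning light, low oil pressure) ≈ 0.358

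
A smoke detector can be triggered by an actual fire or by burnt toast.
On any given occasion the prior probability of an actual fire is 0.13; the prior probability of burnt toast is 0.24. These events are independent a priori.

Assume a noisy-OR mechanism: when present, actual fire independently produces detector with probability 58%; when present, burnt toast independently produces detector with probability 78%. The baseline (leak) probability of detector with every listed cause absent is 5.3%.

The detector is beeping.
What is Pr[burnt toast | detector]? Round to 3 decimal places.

Under noisy-OR, P(detector | causes) = 1 − (1−0.053)·∏(1−qᵢ) over the active causes.
P(detector) = 0.053×0.87×0.76 + 0.79166×0.87×0.24 + 0.60226×0.13×0.76 + 0.912497×0.13×0.24 = 0.035044 + 0.165299 + 0.059503 + 0.028470 = 0.288316
Of this, 0.193769 comes from 0.165299 + 0.028470 (the burnt toast=true cases).
Hence the posterior is 0.193769/0.288316 ≈ 0.672.

Pr[burnt toast | detector] ≈ 0.672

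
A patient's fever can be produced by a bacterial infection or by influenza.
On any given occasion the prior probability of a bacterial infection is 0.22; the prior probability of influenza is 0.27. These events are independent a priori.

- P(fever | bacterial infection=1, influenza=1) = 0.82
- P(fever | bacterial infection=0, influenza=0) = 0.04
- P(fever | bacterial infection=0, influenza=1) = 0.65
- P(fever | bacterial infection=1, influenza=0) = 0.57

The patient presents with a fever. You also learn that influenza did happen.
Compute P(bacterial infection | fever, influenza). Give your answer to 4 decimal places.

P(bacterial infection | fever, influenza) ≈ 0.2624

P(fever | influenza) = 0.65·0.78 + 0.82·0.22 = 0.507000 + 0.180400 = 0.687400
The bacterial infection-present share is 0.82·0.22 = 0.180400.
P(bacterial infection | fever, influenza) = 0.180400 / 0.687400 ≈ 0.2624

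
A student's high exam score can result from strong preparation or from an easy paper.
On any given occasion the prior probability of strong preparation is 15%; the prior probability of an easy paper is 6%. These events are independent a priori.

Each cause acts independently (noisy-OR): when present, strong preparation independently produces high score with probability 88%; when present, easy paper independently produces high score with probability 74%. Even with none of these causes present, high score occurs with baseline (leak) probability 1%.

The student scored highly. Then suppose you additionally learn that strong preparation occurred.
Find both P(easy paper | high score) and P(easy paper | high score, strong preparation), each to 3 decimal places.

Under noisy-OR, P(high score | causes) = 1 − (1−0.01)·∏(1−qᵢ) over the active causes.
Enumerate the 4 (strong preparation, easy paper) configurations and weight by the priors:
  P(high score) = 0.01*0.85*0.94 + 0.7426*0.85*0.06 + 0.8812*0.15*0.94 + 0.969112*0.15*0.06
        = 0.007990 + 0.037873 + 0.124249 + 0.008722 = 0.178834
The terms with easy paper present sum to 0.046595, so
  P(easy paper | high score) = 0.046595 / 0.178834 ≈ 0.261

Now condition on the additional information:
By total probability over both values of easy paper:
  P(high score | strong preparation) = 0.8812·0.94 + 0.969112·0.06
        = 0.828328 + 0.058147 = 0.886475
The terms with easy paper present sum to 0.058147, so
  P(easy paper | high score, strong preparation) = 0.058147 / 0.886475 ≈ 0.066

P(easy paper | high score) ≈ 0.261; P(easy paper | high score, strong preparation) ≈ 0.066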